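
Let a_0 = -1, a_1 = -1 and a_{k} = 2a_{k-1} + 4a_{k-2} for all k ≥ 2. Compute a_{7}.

The ordinary generating function has denominator 1 - 2z - 4z^2.
Iterating the recurrence: a_0,…,a_{7} = -1, -1, -6, -16, -56, -176, -576, -1856.

-1856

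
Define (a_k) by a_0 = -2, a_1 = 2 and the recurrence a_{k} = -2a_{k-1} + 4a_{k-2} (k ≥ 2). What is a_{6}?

The ordinary generating function has denominator 1 + 2t - 4t^2.
Iterating the recurrence: a_0,…,a_{6} = -2, 2, -12, 32, -112, 352, -1152.

-1152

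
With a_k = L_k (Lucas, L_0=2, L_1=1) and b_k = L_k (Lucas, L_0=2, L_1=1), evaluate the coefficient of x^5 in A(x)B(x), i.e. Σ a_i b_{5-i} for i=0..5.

82

The convolution is the x^5 coefficient of A(x)B(x).
Σ = 2·11 + 1·7 + 3·4 + 4·3 + 7·1 + 11·2 = 82.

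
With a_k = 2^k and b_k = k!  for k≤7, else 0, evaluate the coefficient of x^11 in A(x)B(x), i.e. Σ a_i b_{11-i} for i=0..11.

120064

Write out a_i and b_{11-i} for i = 0,…,11 and sum the products.
Σ = 1·0 + 2·0 + 4·0 + 8·0 + 16·5040 + 32·720 + 64·120 + 128·24 + 256·6 + 512·2 + 1024·1 + 2048·1 = 120064.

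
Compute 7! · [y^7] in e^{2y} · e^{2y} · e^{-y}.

The EGF product rule gives c_7 = Σ_{k_1+k_2+k_3=7} C(7; k_1,k_2,k_3) · ∏ g_i(k_i), where e^{2y} gives (2)^k; e^{2y} gives (2)^k; e^{-y} gives (-1)^k.
g_1(k) for k = 0…7: 1, 2, 4, 8, 16, 32, 64, 128.
g_2(k) for k = 0…7: 1, 2, 4, 8, 16, 32, 64, 128.
g_3(k) for k = 0…7: 1, -1, 1, -1, 1, -1, 1, -1.
First combine the last two factors: h(k) = Σ_j C(k,j)·g_2(j)·g_3(k−j) for k = 0…7: 1, 1, 1, 1, 1, 1, 1, 1.
c_7 = Σ_k C(7,k)·g_1(k)·h(7−k) = 1·1·1 + 7·2·1 + 21·4·1 + 35·8·1 + 35·16·1 + 21·32·1 + 7·64·1 + 1·128·1 = 1 + 14 + 84 + 280 + 560 + 672 + 448 + 128 = 2187.

2187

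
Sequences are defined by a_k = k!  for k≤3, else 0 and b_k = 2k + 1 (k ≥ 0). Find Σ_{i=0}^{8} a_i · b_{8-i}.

124

This is [x^8] in the product of the two ordinary generating functions.
Σ = 1·17 + 1·15 + 2·13 + 6·11 + 0·9 + 0·7 + 0·5 + 0·3 + 0·1 = 124.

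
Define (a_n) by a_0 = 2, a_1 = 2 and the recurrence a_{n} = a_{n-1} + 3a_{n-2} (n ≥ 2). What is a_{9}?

2318

The ordinary generating function has denominator 1 - z - 3z^2.
Iterating the recurrence: a_0,…,a_{9} = 2, 2, 8, 14, 38, 80, 194, 434, 1016, 2318.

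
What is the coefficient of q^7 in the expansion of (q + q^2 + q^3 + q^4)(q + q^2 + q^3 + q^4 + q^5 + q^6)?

(q + q^2 + q^3 + q^4) has coefficients 0,1,1,1,1 for degrees 0…4.
(q + q^2 + q^3 + q^4 + q^5 + q^6) has coefficients 0,1,1,1,1,1,1,0 for degrees 0…7.
[q^7] = 1·1 + 1·1 + 1·1 + 1·1 = 4.

4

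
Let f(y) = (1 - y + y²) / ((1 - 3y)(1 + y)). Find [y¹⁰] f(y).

The denominator gives the recurrence a_n = 2a_(n−1) + 3a_(n−2) for n ≥ 3; the numerator fixes a_0 = 1, a_1 = 1, a_2 = 6.
Iterating: 1, 1, 6, 15, 48, 141, 426, 1275, 3828, 11481, 34446, so a_10 = 34446.

34446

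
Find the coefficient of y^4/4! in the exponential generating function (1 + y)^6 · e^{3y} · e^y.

6952

The EGF product rule gives c_4 = Σ_{k_1+k_2+k_3=4} C(4; k_1,k_2,k_3) · ∏ g_i(k_i), where (1+y)^6 gives the falling factorial (6)_k; e^{3y} gives (3)^k; e^y gives (1)^k.
g_1(k) for k = 0…4: 1, 6, 30, 120, 360.
g_2(k) for k = 0…4: 1, 3, 9, 27, 81.
g_3(k) for k = 0…4: 1, 1, 1, 1, 1.
First combine the last two factors: h(k) = Σ_j C(k,j)·g_2(j)·g_3(k−j) for k = 0…4: 1, 4, 16, 64, 256.
c_4 = Σ_k C(4,k)·g_1(k)·h(4−k) = 1·1·256 + 4·6·64 + 6·30·16 + 4·120·4 + 1·360·1 = 256 + 1536 + 2880 + 1920 + 360 = 6952.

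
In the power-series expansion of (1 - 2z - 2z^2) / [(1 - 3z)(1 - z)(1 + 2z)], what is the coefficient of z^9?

Partial fractions give a closed form: a_n = (1/10)·3^n + (1/2)·1^n + (2/5)·(-2)^n.
At n = 9: a_9 = 1764.

1764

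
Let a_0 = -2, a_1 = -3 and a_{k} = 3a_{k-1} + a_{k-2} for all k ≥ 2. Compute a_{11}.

-510117

The ordinary generating function has denominator 1 - 3t - t^2.
Iterating the recurrence: a_0,…,a_{11} = -2, -3, -11, -36, -119, -393, -1298, -4287, -14159, -46764, -154451, -510117.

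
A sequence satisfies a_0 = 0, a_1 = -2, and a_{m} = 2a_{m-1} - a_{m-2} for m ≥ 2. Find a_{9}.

-18

The ordinary generating function has denominator 1 - 2y + y^2.
Iterating the recurrence: a_0,…,a_{9} = 0, -2, -4, -6, -8, -10, -12, -14, -16, -18.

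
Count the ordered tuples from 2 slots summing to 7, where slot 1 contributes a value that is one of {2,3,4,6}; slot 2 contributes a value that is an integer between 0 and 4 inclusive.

3

The generating function for the choices is (y² + y³ + y⁴ + y⁶)·(1 + y + y² + y³ + y⁴); the count is [y⁷].
(y² + y³ + y⁴ + y⁶) has coefficients 0,0,1,1,1,0,1 for degrees 0…6.
(1 + y + y² + y³ + y⁴) has coefficients 1,1,1,1,1,0,0,0 for degrees 0…7.
[y⁷] = 1·0 + 1·1 + 1·1 + 1·1 = 3.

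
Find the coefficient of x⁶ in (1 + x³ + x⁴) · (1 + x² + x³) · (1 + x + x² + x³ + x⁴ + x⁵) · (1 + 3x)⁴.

943

(1 + x³ + x⁴) has coefficients 1,0,0,1,1 for degrees 0…4.
(1 + x² + x³) has coefficients 1,0,1,1,0,0,0 for degrees 0…6.
Multiplying by (1 + x + x² + x³ + x⁴ + x⁵) gives running coefficients 1,1,2,3,3,3,2 for degrees 0…6.
Finally multiplying by (1 + 3x)⁴, the product of all factors after the first has coefficients 1,13,68,189,336,498,686 for degrees 0…6.
[x⁶] = 1·686 + 1·189 + 1·68 = 943.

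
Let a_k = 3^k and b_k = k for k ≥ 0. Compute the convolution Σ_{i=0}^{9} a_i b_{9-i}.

14757

This is [x^9] in the product of the two ordinary generating functions.
Σ = 1·9 + 3·8 + 9·7 + 27·6 + 81·5 + 243·4 + 729·3 + 2187·2 + 6561·1 + 19683·0 = 14757.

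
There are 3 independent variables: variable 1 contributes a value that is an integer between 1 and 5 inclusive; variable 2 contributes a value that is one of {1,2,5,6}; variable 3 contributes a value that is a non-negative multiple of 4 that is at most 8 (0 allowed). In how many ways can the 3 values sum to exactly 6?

The generating function for the choices is (z + z² + z³ + z⁴ + z⁵)·(z + z² + z⁵ + z⁶)·(1 + z⁴ + z⁸); the count is [z⁶].
(z + z² + z³ + z⁴ + z⁵) has coefficients 0,1,1,1,1,1 for degrees 0…5.
(z + z² + z⁵ + z⁶) has coefficients 0,1,1,0,0,1,1 for degrees 0…6.
Finally multiplying by (1 + z⁴ + z⁸), the product of all factors after the first has coefficients 0,1,1,0,0,2,2 for degrees 0…6.
[z⁶] = 1·2 + 1·0 + 1·0 + 1·1 + 1·1 = 4.

4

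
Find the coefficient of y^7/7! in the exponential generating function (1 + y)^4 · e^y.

The EGF product rule gives c_7 = Σ_{k_1+k_2=7} C(7; k_1,k_2) · ∏ g_i(k_i), where (1+y)^4 gives the falling factorial (4)_k; e^y gives (1)^k.
g_1(k) for k = 0…7: 1, 4, 12, 24, 24, 0, 0, 0.
g_2(k) for k = 0…7: 1, 1, 1, 1, 1, 1, 1, 1.
c_7 = Σ_k C(7,k)·g_1(k)·g_2(7−k) = 1·1·1 + 7·4·1 + 21·12·1 + 35·24·1 + 35·24·1 = 1 + 28 + 252 + 840 + 840 = 1961.

1961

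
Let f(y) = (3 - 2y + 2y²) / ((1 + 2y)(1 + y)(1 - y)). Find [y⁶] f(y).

381

Partial fractions give a closed form: a_n = (6)·(-2)^n + (-7/2)·(-1)^n + (1/2)·1^n.
At n = 6: a_6 = 381.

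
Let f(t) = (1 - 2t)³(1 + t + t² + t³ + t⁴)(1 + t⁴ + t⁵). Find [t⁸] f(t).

-2

(1 - 2t)³ has coefficients 1,-6,12,-8 for degrees 0…3.
(1 + t + t² + t³ + t⁴) has coefficients 1,1,1,1,1,0,0,0,0 for degrees 0…8.
Finally multiplying by (1 + t⁴ + t⁵), the product of all factors after the first has coefficients 1,1,1,1,2,2,2,2,2 for degrees 0…8.
[t⁸] = 1·2 − 6·2 + 12·2 − 8·2 = -2.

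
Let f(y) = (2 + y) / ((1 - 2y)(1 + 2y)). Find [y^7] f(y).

64

Partial fractions give a closed form: a_n = (5/4)·2^n + (3/4)·(-2)^n.
At n = 7: a_7 = 64.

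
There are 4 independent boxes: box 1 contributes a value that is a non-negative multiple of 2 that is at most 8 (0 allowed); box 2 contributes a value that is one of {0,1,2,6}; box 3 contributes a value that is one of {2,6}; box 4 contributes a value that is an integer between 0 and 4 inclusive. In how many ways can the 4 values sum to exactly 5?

The generating function for the choices is (1 + z^2 + z^4 + z^6 + z^8)·(1 + z + z^2 + z^6)·(z^2 + z^6)·(1 + z + z^2 + z^3 + z^4); the count is [z^5].
(1 + z^2 + z^4 + z^6 + z^8) has coefficients 1,0,1,0,1,0 for degrees 0…5.
(1 + z + z^2 + z^6) has coefficients 1,1,1,0,0,0 for degrees 0…5.
Multiplying by (z^2 + z^6) gives running coefficients 0,0,1,1,1,0 for degrees 0…5.
Finally multiplying by (1 + z + z^2 + z^3 + z^4), the product of all factors after the first has coefficients 0,0,1,2,3,3 for degrees 0…5.
[z^5] = 1·3 + 1·2 + 1·0 = 5.

5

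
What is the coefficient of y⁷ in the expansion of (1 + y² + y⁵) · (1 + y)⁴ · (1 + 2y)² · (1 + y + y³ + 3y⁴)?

322

(1 + y² + y⁵) has coefficients 1,0,1,0,0,1 for degrees 0…5.
(1 + y)⁴ has coefficients 1,4,6,4,1,0,0,0 for degrees 0…7.
Multiplying by (1 + 2y)² gives running coefficients 1,8,26,44,41,20,4,0 for degrees 0…7.
Finally multiplying by (1 + y + y³ + 3y⁴), the product of all factors after the first has coefficients 1,9,34,71,96,111,146,177 for degrees 0…7.
[y⁷] = 1·177 + 1·111 + 1·34 = 322.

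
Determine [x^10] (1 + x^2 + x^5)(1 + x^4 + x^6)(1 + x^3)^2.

(1 + x^2 + x^5) has coefficients 1,0,1,0,0,1 for degrees 0…5.
(1 + x^4 + x^6) has coefficients 1,0,0,0,1,0,1,0,0,0,0 for degrees 0…10.
Finally multiplying by (1 + x^3)^2, the product of all factors after the first has coefficients 1,0,0,2,1,0,2,2,0,2,1 for degrees 0…10.
[x^10] = 1·1 + 1·0 + 1·0 = 1.

1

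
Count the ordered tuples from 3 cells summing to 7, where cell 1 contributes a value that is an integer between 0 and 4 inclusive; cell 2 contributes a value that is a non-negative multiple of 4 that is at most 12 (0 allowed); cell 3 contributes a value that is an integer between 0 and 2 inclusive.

The generating function for the choices is (1 + t + t² + t³ + t⁴)·(1 + t⁴ + t⁸ + t¹²)·(1 + t + t²); the count is [t⁷].
(1 + t + t² + t³ + t⁴) has coefficients 1,1,1,1,1 for degrees 0…4.
(1 + t⁴ + t⁸ + t¹²) has coefficients 1,0,0,0,1,0,0,0 for degrees 0…7.
Finally multiplying by (1 + t + t²), the product of all factors after the first has coefficients 1,1,1,0,1,1,1,0 for degrees 0…7.
[t⁷] = 1·0 + 1·1 + 1·1 + 1·1 + 1·0 = 3.

3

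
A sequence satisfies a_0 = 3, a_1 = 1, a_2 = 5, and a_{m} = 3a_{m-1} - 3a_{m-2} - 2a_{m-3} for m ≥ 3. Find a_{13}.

11827

The ordinary generating function has denominator 1 - 3q + 3q^2 + 2q^3.
Iterating the recurrence: a_0,…,a_{13} = 3, 1, 5, 6, 1, -25, -90, -197, -271, -42, 1081, 3911, 8574, 11827.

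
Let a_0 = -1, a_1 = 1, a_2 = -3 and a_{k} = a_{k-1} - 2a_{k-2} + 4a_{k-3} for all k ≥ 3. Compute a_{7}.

-41

The ordinary generating function has denominator 1 - y + 2y^2 - 4y^3.
Iterating the recurrence: a_0,…,a_{7} = -1, 1, -3, -9, 1, 7, -31, -41.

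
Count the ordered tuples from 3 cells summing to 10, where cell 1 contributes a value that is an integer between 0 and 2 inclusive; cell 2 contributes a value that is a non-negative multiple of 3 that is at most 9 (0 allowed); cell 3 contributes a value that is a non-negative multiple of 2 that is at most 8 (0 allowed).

5

The generating function for the choices is (1 + q + q^2)·(1 + q^3 + q^6 + q^9)·(1 + q^2 + q^4 + q^6 + q^8); the count is [q^10].
(1 + q + q^2) has coefficients 1,1,1 for degrees 0…2.
(1 + q^3 + q^6 + q^9) has coefficients 1,0,0,1,0,0,1,0,0,1,0 for degrees 0…10.
Finally multiplying by (1 + q^2 + q^4 + q^6 + q^8), the product of all factors after the first has coefficients 1,0,1,1,1,1,2,1,2,2,1 for degrees 0…10.
[q^10] = 1·1 + 1·2 + 1·2 = 5.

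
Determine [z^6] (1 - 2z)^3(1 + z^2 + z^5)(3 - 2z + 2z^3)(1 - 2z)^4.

(1 - 2z)^3 has coefficients 1,-6,12,-8 for degrees 0…3.
(1 + z^2 + z^5) has coefficients 1,0,1,0,0,1,0 for degrees 0…6.
Multiplying by (3 - 2z + 2z^3) gives running coefficients 3,-2,3,0,0,5,-2 for degrees 0…6.
Finally multiplying by (1 - 2z)^4, the product of all factors after the first has coefficients 3,-26,91,-168,184,-123,6 for degrees 0…6.
[z^6] = 1·6 − 6·(-123) + 12·184 − 8·(-168) = 4296.

4296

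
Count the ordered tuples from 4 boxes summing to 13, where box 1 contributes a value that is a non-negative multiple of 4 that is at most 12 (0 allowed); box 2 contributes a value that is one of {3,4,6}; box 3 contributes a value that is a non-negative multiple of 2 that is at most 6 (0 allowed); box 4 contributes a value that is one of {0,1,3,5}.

The generating function for the choices is (1 + x^4 + x^8 + x^12)·(x^3 + x^4 + x^6)·(1 + x^2 + x^4 + x^6)·(1 + x + x^3 + x^5); the count is [x^13].
(1 + x^4 + x^8 + x^12) has coefficients 1,0,0,0,1,0,0,0,1,0,0,0,1 for degrees 0…12.
(x^3 + x^4 + x^6) has coefficients 0,0,0,1,1,0,1,0,0,0,0,0,0,0 for degrees 0…13.
Multiplying by (1 + x^2 + x^4 + x^6) gives running coefficients 0,0,0,1,1,1,2,1,2,1,2,0,1,0 for degrees 0…13.
Finally multiplying by (1 + x + x^3 + x^5), the product of all factors after the first has coefficients 0,0,0,1,2,2,4,4,5,6,5,6,3,5 for degrees 0…13.
[x^13] = 1·5 + 1·6 + 1·2 + 1·0 = 13.

13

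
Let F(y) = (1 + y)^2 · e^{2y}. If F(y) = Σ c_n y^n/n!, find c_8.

The EGF product rule gives c_8 = Σ_{k_1+k_2=8} C(8; k_1,k_2) · ∏ g_i(k_i), where (1+y)^2 gives the falling factorial (2)_k; e^{2y} gives (2)^k.
g_1(k) for k = 0…8: 1, 2, 2, 0, 0, 0, 0, 0, 0.
g_2(k) for k = 0…8: 1, 2, 4, 8, 16, 32, 64, 128, 256.
c_8 = Σ_k C(8,k)·g_1(k)·g_2(8−k) = 1·1·256 + 8·2·128 + 28·2·64 = 256 + 2048 + 3584 = 5888.

5888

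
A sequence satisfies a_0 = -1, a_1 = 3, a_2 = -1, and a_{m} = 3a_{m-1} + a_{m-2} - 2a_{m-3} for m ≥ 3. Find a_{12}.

The ordinary generating function has denominator 1 - 3z - z^2 + 2z^3.
Iterating the recurrence: a_0,…,a_{12} = -1, 3, -1, 2, -1, 1, -2, -3, -13, -38, -121, -375, -1170.

-1170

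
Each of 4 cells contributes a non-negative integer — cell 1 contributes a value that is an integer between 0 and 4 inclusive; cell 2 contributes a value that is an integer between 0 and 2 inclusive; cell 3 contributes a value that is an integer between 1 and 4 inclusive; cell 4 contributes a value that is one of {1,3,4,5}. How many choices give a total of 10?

The generating function for the choices is (1 + x + x^2 + x^3 + x^4)·(1 + x + x^2)·(x + x^2 + x^3 + x^4)·(x + x^3 + x^4 + x^5); the count is [x^10].
(1 + x + x^2 + x^3 + x^4) has coefficients 1,1,1,1,1 for degrees 0…4.
(1 + x + x^2) has coefficients 1,1,1,0,0,0,0,0,0,0,0 for degrees 0…10.
Multiplying by (x + x^2 + x^3 + x^4) gives running coefficients 0,1,2,3,3,2,1,0,0,0,0 for degrees 0…10.
Finally multiplying by (x + x^3 + x^4 + x^5), the product of all factors after the first has coefficients 0,0,1,2,4,6,8,9,8,6,3 for degrees 0…10.
[x^10] = 1·3 + 1·6 + 1·8 + 1·9 + 1·8 = 34.

34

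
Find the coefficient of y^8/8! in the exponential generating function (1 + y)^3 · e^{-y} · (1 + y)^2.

-1159

The EGF product rule gives c_8 = Σ_{k_1+k_2+k_3=8} C(8; k_1,k_2,k_3) · ∏ g_i(k_i), where (1+y)^3 gives the falling factorial (3)_k; e^{-y} gives (-1)^k; (1+y)^2 gives the falling factorial (2)_k.
g_1(k) for k = 0…8: 1, 3, 6, 6, 0, 0, 0, 0, 0.
g_2(k) for k = 0…8: 1, -1, 1, -1, 1, -1, 1, -1, 1.
g_3(k) for k = 0…8: 1, 2, 2, 0, 0, 0, 0, 0, 0.
First combine the last two factors: h(k) = Σ_j C(k,j)·g_2(j)·g_3(k−j) for k = 0…8: 1, 1, -1, -1, 5, -11, 19, -29, 41.
c_8 = Σ_k C(8,k)·g_1(k)·h(8−k) = 1·1·41 + 8·3·(-29) + 28·6·19 + 56·6·(-11) = 41 − 696 + 3192 − 3696 = -1159.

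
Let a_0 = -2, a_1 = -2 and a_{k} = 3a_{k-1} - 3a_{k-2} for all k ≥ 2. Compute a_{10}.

-486

The ordinary generating function has denominator 1 - 3z + 3z^2.
Iterating the recurrence: a_0,…,a_{10} = -2, -2, 0, 6, 18, 36, 54, 54, 0, -162, -486.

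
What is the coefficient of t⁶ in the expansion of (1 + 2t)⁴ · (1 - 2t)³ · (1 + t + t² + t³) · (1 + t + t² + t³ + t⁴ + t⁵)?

(1 + 2t)⁴ has coefficients 1,8,24,32,16 for degrees 0…4.
(1 - 2t)³ has coefficients 1,-6,12,-8,0,0,0 for degrees 0…6.
Multiplying by (1 + t + t² + t³) gives running coefficients 1,-5,7,-1,-2,4,-8 for degrees 0…6.
Finally multiplying by (1 + t + t² + t³ + t⁴ + t⁵), the product of all factors after the first has coefficients 1,-4,3,2,0,4,-5 for degrees 0…6.
[t⁶] = 1·(-5) + 8·4 + 24·0 + 32·2 + 16·3 = 139.

139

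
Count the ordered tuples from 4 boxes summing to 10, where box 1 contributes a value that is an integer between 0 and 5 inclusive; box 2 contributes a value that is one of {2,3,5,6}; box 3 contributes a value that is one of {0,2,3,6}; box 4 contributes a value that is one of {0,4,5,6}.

28

The generating function for the choices is (1 + z + z² + z³ + z⁴ + z⁵)·(z² + z³ + z⁵ + z⁶)·(1 + z² + z³ + z⁶)·(1 + z⁴ + z⁵ + z⁶); the count is [z¹⁰].
(1 + z + z² + z³ + z⁴ + z⁵) has coefficients 1,1,1,1,1,1 for degrees 0…5.
(z² + z³ + z⁵ + z⁶) has coefficients 0,0,1,1,0,1,1,0,0,0,0 for degrees 0…10.
Multiplying by (1 + z² + z³ + z⁶) gives running coefficients 0,0,1,1,1,3,2,1,3,2,0 for degrees 0…10.
Finally multiplying by (1 + z⁴ + z⁵ + z⁶), the product of all factors after the first has coefficients 0,0,1,1,1,3,3,3,6,7,6 for degrees 0…10.
[z¹⁰] = 1·6 + 1·7 + 1·6 + 1·3 + 1·3 + 1·3 = 28.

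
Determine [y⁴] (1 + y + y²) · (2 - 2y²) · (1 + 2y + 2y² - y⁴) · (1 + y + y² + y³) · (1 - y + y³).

(1 + y + y²) has coefficients 1,1,1 for degrees 0…2.
(2 - 2y²) has coefficients 2,0,-2,0,0 for degrees 0…4.
Multiplying by (1 + 2y + 2y² - y⁴) gives running coefficients 2,4,2,-4,-6 for degrees 0…4.
Multiplying by (1 + y + y² + y³) gives running coefficients 2,6,8,4,-4 for degrees 0…4.
Finally multiplying by (1 - y + y³), the product of all factors after the first has coefficients 2,4,2,-2,-2 for degrees 0…4.
[y⁴] = 1·(-2) + 1·(-2) + 1·2 = -2.

-2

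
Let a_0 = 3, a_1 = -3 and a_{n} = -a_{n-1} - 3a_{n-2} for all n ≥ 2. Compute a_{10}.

The ordinary generating function has denominator 1 + z + 3z^2.
Iterating the recurrence: a_0,…,a_{10} = 3, -3, -6, 15, 3, -48, 39, 105, -222, -93, 759.

759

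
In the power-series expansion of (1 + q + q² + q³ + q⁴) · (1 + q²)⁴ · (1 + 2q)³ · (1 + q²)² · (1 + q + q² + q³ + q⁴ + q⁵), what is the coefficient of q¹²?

(1 + q + q² + q³ + q⁴) has coefficients 1,1,1,1,1 for degrees 0…4.
(1 + q²)⁴ has coefficients 1,0,4,0,6,0,4,0,1,0,0,0,0 for degrees 0…12.
Multiplying by (1 + 2q)³ gives running coefficients 1,6,16,32,54,68,76,72,49,38,12,8,0 for degrees 0…12.
Multiplying by (1 + q²)² gives running coefficients 1,6,18,44,87,138,200,240,255,250,186,156,73 for degrees 0…12.
Finally multiplying by (1 + q + q² + q³ + q⁴ + q⁵), the product of all factors after the first has coefficients 1,7,25,69,156,294,493,727,964,1170,1269,1287,1160 for degrees 0…12.
[q¹²] = 1·1160 + 1·1287 + 1·1269 + 1·1170 + 1·964 = 5850.

5850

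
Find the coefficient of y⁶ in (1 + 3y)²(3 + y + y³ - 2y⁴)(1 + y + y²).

-17

(1 + 3y)² has coefficients 1,6,9 for degrees 0…2.
(3 + y + y³ - 2y⁴) has coefficients 3,1,0,1,-2,0,0 for degrees 0…6.
Finally multiplying by (1 + y + y²), the product of all factors after the first has coefficients 3,4,4,2,-1,-1,-2 for degrees 0…6.
[y⁶] = 1·(-2) + 6·(-1) + 9·(-1) = -17.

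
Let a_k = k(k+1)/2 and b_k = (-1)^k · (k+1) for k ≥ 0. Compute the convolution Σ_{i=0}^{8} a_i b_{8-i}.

10

Write out a_i and b_{8-i} for i = 0,…,8 and sum the products.
Σ = 0·9 + 1·(-8) + 3·7 + 6·(-6) + 10·5 + 15·(-4) + 21·3 + 28·(-2) + 36·1 = 10.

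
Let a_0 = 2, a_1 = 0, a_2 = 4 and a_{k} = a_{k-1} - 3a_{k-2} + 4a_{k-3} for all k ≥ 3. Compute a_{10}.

The ordinary generating function has denominator 1 - z + 3z^2 - 4z^3.
Iterating the recurrence: a_0,…,a_{10} = 2, 0, 4, 12, 0, -20, 28, 88, -76, -228, 352.

352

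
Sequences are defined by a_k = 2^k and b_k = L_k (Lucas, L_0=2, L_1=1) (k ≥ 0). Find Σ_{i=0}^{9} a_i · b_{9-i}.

Write out a_i and b_{9-i} for i = 0,…,9 and sum the products.
Σ = 1·76 + 2·47 + 4·29 + 8·18 + 16·11 + 32·7 + 64·4 + 128·3 + 256·1 + 512·2 = 2750.

2750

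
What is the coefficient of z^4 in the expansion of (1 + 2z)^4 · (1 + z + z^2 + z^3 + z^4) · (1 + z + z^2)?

(1 + 2z)^4 has coefficients 1,8,24,32,16 for degrees 0…4.
(1 + z + z^2 + z^3 + z^4) has coefficients 1,1,1,1,1 for degrees 0…4.
Finally multiplying by (1 + z + z^2), the product of all factors after the first has coefficients 1,2,3,3,3 for degrees 0…4.
[z^4] = 1·3 + 8·3 + 24·3 + 32·2 + 16·1 = 179.

179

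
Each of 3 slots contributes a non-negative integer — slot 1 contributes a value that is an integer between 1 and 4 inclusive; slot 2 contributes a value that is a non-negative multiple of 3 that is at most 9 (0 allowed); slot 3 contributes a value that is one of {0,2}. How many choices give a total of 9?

3

The generating function for the choices is (t + t^2 + t^3 + t^4)·(1 + t^3 + t^6 + t^9)·(1 + t^2); the count is [t^9].
(t + t^2 + t^3 + t^4) has coefficients 0,1,1,1,1 for degrees 0…4.
(1 + t^3 + t^6 + t^9) has coefficients 1,0,0,1,0,0,1,0,0,1 for degrees 0…9.
Finally multiplying by (1 + t^2), the product of all factors after the first has coefficients 1,0,1,1,0,1,1,0,1,1 for degrees 0…9.
[t^9] = 1·1 + 1·0 + 1·1 + 1·1 = 3.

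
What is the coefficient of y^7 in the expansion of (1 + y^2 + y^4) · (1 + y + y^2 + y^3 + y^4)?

1

(1 + y^2 + y^4) has coefficients 1,0,1,0,1 for degrees 0…4.
(1 + y + y^2 + y^3 + y^4) has coefficients 1,1,1,1,1,0,0,0 for degrees 0…7.
[y^7] = 1·0 + 1·0 + 1·1 = 1.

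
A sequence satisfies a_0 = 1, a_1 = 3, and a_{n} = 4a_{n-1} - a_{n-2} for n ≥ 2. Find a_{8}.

The ordinary generating function has denominator 1 - 4t + t^2.
Iterating the recurrence: a_0,…,a_{8} = 1, 3, 11, 41, 153, 571, 2131, 7953, 29681.

29681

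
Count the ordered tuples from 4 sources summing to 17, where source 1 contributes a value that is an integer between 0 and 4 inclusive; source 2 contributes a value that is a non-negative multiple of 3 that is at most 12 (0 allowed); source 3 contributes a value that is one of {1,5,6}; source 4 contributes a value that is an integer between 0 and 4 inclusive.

23

The generating function for the choices is (1 + t + t^2 + t^3 + t^4)·(1 + t^3 + t^6 + t^9 + t^12)·(t + t^5 + t^6)·(1 + t + t^2 + t^3 + t^4); the count is [t^17].
(1 + t + t^2 + t^3 + t^4) has coefficients 1,1,1,1,1 for degrees 0…4.
(1 + t^3 + t^6 + t^9 + t^12) has coefficients 1,0,0,1,0,0,1,0,0,1,0,0,1,0,0,0,0,0 for degrees 0…17.
Multiplying by (t + t^5 + t^6) gives running coefficients 0,1,0,0,1,1,1,1,1,1,1,1,1,1,1,1,0,1 for degrees 0…17.
Finally multiplying by (1 + t + t^2 + t^3 + t^4), the product of all factors after the first has coefficients 0,1,1,1,2,3,3,4,5,5,5,5,5,5,5,5,4,4 for degrees 0…17.
[t^17] = 1·4 + 1·4 + 1·5 + 1·5 + 1·5 = 23.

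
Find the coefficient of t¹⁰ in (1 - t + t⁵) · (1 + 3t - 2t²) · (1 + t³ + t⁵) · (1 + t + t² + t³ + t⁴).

5

(1 - t + t⁵) has coefficients 1,-1,0,0,0,1 for degrees 0…5.
(1 + 3t - 2t²) has coefficients 1,3,-2,0,0,0,0,0,0,0,0 for degrees 0…10.
Multiplying by (1 + t³ + t⁵) gives running coefficients 1,3,-2,1,3,-1,3,-2,0,0,0 for degrees 0…10.
Finally multiplying by (1 + t + t² + t³ + t⁴), the product of all factors after the first has coefficients 1,4,2,3,6,4,4,4,3,0,1 for degrees 0…10.
[t¹⁰] = 1·1 − 1·0 + 1·4 = 5.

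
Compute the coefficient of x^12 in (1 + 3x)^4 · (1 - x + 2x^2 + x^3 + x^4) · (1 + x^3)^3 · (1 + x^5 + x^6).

(1 + 3x)^4 has coefficients 1,12,54,108,81 for degrees 0…4.
(1 - x + 2x^2 + x^3 + x^4) has coefficients 1,-1,2,1,1,0,0,0,0,0,0,0,0 for degrees 0…12.
Multiplying by (1 + x^3)^3 gives running coefficients 1,-1,2,4,-2,6,6,0,6,4,2,2,1 for degrees 0…12.
Finally multiplying by (1 + x^5 + x^6), the product of all factors after the first has coefficients 1,-1,2,4,-2,7,6,1,12,6,6,14,7 for degrees 0…12.
[x^12] = 1·7 + 12·14 + 54·6 + 108·6 + 81·12 = 2119.

2119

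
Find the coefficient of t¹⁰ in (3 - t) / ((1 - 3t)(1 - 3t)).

The denominator gives the recurrence a_n = 6a_(n−1) − 9a_(n−2) for n ≥ 2; the numerator fixes a_0 = 3, a_1 = 17.
Iterating: 3, 17, 75, 297, 1107, 3969, 13851, 47385, 159651, 531441, 1751787, so a_10 = 1751787.

1751787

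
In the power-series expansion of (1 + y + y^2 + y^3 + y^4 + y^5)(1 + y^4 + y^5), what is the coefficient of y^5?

3

(1 + y + y^2 + y^3 + y^4 + y^5) has coefficients 1,1,1,1,1,1 for degrees 0…5.
(1 + y^4 + y^5) has coefficients 1,0,0,0,1,1 for degrees 0…5.
[y^5] = 1·1 + 1·1 + 1·0 + 1·0 + 1·0 + 1·1 = 3.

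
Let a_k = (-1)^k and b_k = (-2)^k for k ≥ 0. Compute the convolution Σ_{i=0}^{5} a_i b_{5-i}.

The convolution is the t^5 coefficient of A(t)B(t).
Σ = 1·(-32) − 1·16 + 1·(-8) − 1·4 + 1·(-2) − 1·1 = -63.

-63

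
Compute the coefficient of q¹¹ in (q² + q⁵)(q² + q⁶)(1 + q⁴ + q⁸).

2

(q² + q⁵) has coefficients 0,0,1,0,0,1 for degrees 0…5.
(q² + q⁶) has coefficients 0,0,1,0,0,0,1,0,0,0,0,0 for degrees 0…11.
Finally multiplying by (1 + q⁴ + q⁸), the product of all factors after the first has coefficients 0,0,1,0,0,0,2,0,0,0,2,0 for degrees 0…11.
[q¹¹] = 1·0 + 1·2 = 2.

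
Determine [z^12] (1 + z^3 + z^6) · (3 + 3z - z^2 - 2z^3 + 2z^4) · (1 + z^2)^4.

(1 + z^3 + z^6) has coefficients 1,0,0,1,0,0,1 for degrees 0…6.
(3 + 3z - z^2 - 2z^3 + 2z^4) has coefficients 3,3,-1,-2,2,0,0,0,0,0,0,0,0 for degrees 0…12.
Finally multiplying by (1 + z^2)^4, the product of all factors after the first has coefficients 3,3,11,10,16,10,14,0,11,-5,7,-2,2 for degrees 0…12.
[z^12] = 1·2 + 1·(-5) + 1·14 = 11.

11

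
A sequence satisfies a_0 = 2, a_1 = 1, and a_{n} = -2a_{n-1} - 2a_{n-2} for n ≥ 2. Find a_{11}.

160

The ordinary generating function has denominator 1 + 2y + 2y^2.
Iterating the recurrence: a_0,…,a_{11} = 2, 1, -6, 10, -8, -4, 24, -40, 32, 16, -96, 160.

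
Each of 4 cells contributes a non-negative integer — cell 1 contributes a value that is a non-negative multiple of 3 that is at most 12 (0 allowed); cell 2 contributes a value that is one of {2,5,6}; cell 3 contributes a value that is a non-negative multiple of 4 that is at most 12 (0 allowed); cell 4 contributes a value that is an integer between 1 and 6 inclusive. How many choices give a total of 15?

17

The generating function for the choices is (1 + y³ + y⁶ + y⁹ + y¹²)·(y² + y⁵ + y⁶)·(1 + y⁴ + y⁸ + y¹²)·(y + y² + y³ + y⁴ + y⁵ + y⁶); the count is [y¹⁵].
(1 + y³ + y⁶ + y⁹ + y¹²) has coefficients 1,0,0,1,0,0,1,0,0,1,0,0,1 for degrees 0…12.
(y² + y⁵ + y⁶) has coefficients 0,0,1,0,0,1,1,0,0,0,0,0,0,0,0,0 for degrees 0…15.
Multiplying by (1 + y⁴ + y⁸ + y¹²) gives running coefficients 0,0,1,0,0,1,2,0,0,1,2,0,0,1,2,0 for degrees 0…15.
Finally multiplying by (y + y² + y³ + y⁴ + y⁵ + y⁶), the product of all factors after the first has coefficients 0,0,0,1,1,1,2,4,4,3,4,6,5,3,4,6 for degrees 0…15.
[y¹⁵] = 1·6 + 1·5 + 1·3 + 1·2 + 1·1 = 17.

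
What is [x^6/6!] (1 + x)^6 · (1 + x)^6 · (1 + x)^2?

The EGF product rule gives c_6 = Σ_{k_1+k_2+k_3=6} C(6; k_1,k_2,k_3) · ∏ g_i(k_i), where (1+x)^6 gives the falling factorial (6)_k; (1+x)^6 gives the falling factorial (6)_k; (1+x)^2 gives the falling factorial (2)_k.
g_1(k) for k = 0…6: 1, 6, 30, 120, 360, 720, 720.
g_2(k) for k = 0…6: 1, 6, 30, 120, 360, 720, 720.
g_3(k) for k = 0…6: 1, 2, 2, 0, 0, 0, 0.
First combine the last two factors: h(k) = Σ_j C(k,j)·g_2(j)·g_3(k−j) for k = 0…6: 1, 8, 56, 336, 1680, 6720, 20160.
c_6 = Σ_k C(6,k)·g_1(k)·h(6−k) = 1·1·20160 + 6·6·6720 + 15·30·1680 + 20·120·336 + 15·360·56 + 6·720·8 + 1·720·1 = 20160 + 241920 + 756000 + 806400 + 302400 + 34560 + 720 = 2162160.

2162160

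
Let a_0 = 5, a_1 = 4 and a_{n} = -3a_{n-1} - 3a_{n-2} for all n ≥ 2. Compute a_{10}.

The ordinary generating function has denominator 1 + 3y + 3y^2.
Iterating the recurrence: a_0,…,a_{10} = 5, 4, -27, 69, -126, 171, -135, -108, 729, -1863, 3402.

3402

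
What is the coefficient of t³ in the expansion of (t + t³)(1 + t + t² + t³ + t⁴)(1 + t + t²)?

(t + t³) has coefficients 0,1,0,1 for degrees 0…3.
(1 + t + t² + t³ + t⁴) has coefficients 1,1,1,1 for degrees 0…3.
Finally multiplying by (1 + t + t²), the product of all factors after the first has coefficients 1,2,3,3 for degrees 0…3.
[t³] = 1·3 + 1·1 = 4.

4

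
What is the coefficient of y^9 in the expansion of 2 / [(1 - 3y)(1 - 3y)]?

393660

The denominator gives the recurrence a_n = 6a_(n−1) − 9a_(n−2) for n ≥ 2; the numerator fixes a_0 = 2, a_1 = 12.
Iterating: 2, 12, 54, 216, 810, 2916, 10206, 34992, 118098, 393660, so a_9 = 393660.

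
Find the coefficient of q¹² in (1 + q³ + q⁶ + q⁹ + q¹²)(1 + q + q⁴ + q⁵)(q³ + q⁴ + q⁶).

(1 + q³ + q⁶ + q⁹ + q¹²) has coefficients 1,0,0,1,0,0,1,0,0,1,0,0,1 for degrees 0…12.
(1 + q + q⁴ + q⁵) has coefficients 1,1,0,0,1,1,0,0,0,0,0,0,0 for degrees 0…12.
Finally multiplying by (q³ + q⁴ + q⁶), the product of all factors after the first has coefficients 0,0,0,1,2,1,1,2,2,1,1,1,0 for degrees 0…12.
[q¹²] = 1·0 + 1·1 + 1·1 + 1·1 + 1·0 = 3.

3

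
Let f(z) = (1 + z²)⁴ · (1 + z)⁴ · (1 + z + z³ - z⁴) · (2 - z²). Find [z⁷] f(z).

(1 + z²)⁴ has coefficients 1,0,4,0,6,0,4,0 for degrees 0…7.
(1 + z)⁴ has coefficients 1,4,6,4,1,0,0,0 for degrees 0…7.
Multiplying by (1 + z + z³ - z⁴) gives running coefficients 1,5,10,11,8,3,-2,-3 for degrees 0…7.
Finally multiplying by (2 - z²), the product of all factors after the first has coefficients 2,10,19,17,6,-5,-12,-9 for degrees 0…7.
[z⁷] = 1·(-9) + 4·(-5) + 6·17 + 4·10 = 113.

113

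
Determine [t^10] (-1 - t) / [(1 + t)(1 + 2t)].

The denominator gives the recurrence a_n = −3a_(n−1) − 2a_(n−2) for n ≥ 3; the numerator fixes a_0 = -1, a_1 = 2, a_2 = -4.
Iterating: -1, 2, -4, 8, -16, 32, -64, 128, -256, 512, -1024, so a_10 = -1024.

-1024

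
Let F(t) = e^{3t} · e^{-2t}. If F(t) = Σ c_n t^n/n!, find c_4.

1

The EGF product rule gives c_4 = Σ_{k_1+k_2=4} C(4; k_1,k_2) · ∏ g_i(k_i), where e^{3t} gives (3)^k; e^{-2t} gives (-2)^k.
g_1(k) for k = 0…4: 1, 3, 9, 27, 81.
g_2(k) for k = 0…4: 1, -2, 4, -8, 16.
c_4 = Σ_k C(4,k)·g_1(k)·g_2(4−k) = 1·1·16 + 4·3·(-8) + 6·9·4 + 4·27·(-2) + 1·81·1 = 16 − 96 + 216 − 216 + 81 = 1.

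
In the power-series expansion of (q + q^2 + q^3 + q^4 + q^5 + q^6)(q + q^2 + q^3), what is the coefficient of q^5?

(q + q^2 + q^3 + q^4 + q^5 + q^6) has coefficients 0,1,1,1,1,1 for degrees 0…5.
(q + q^2 + q^3) has coefficients 0,1,1,1,0,0 for degrees 0…5.
[q^5] = 1·0 + 1·1 + 1·1 + 1·1 + 1·0 = 3.

3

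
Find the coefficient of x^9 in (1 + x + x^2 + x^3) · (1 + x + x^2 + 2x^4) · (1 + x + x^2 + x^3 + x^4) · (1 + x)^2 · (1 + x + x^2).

(1 + x + x^2 + x^3) has coefficients 1,1,1,1 for degrees 0…3.
(1 + x + x^2 + 2x^4) has coefficients 1,1,1,0,2,0,0,0,0,0 for degrees 0…9.
Multiplying by (1 + x + x^2 + x^3 + x^4) gives running coefficients 1,2,3,3,5,4,3,2,2,0 for degrees 0…9.
Multiplying by (1 + x)^2 gives running coefficients 1,4,8,11,14,17,16,12,9,6 for degrees 0…9.
Finally multiplying by (1 + x + x^2), the product of all factors after the first has coefficients 1,5,13,23,33,42,47,45,37,27 for degrees 0…9.
[x^9] = 1·27 + 1·37 + 1·45 + 1·47 = 156.

156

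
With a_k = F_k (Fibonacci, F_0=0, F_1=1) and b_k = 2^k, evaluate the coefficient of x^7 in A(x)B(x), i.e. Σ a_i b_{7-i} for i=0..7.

The convolution is the t^7 coefficient of A(t)B(t).
Σ = 0·128 + 1·64 + 1·32 + 2·16 + 3·8 + 5·4 + 8·2 + 13·1 = 201.

201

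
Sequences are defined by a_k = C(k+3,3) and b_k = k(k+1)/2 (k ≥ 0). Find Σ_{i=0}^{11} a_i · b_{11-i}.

This is [x^11] in the product of the two ordinary generating functions.
Σ = 1·66 + 4·55 + 10·45 + 20·36 + 35·28 + 56·21 + 84·15 + 120·10 + 165·6 + 220·3 + 286·1 + 364·0 = 8008.

8008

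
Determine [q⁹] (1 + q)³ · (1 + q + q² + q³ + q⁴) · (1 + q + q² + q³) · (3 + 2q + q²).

59

(1 + q)³ has coefficients 1,3,3,1 for degrees 0…3.
(1 + q + q² + q³ + q⁴) has coefficients 1,1,1,1,1,0,0,0,0,0 for degrees 0…9.
Multiplying by (1 + q + q² + q³) gives running coefficients 1,2,3,4,4,3,2,1,0,0 for degrees 0…9.
Finally multiplying by (3 + 2q + q²), the product of all factors after the first has coefficients 3,8,14,20,23,21,16,10,4,1 for degrees 0…9.
[q⁹] = 1·1 + 3·4 + 3·10 + 1·16 = 59.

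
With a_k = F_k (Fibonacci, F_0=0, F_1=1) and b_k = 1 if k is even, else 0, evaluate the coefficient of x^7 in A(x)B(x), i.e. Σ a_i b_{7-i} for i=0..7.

21

Write out a_i and b_{7-i} for i = 0,…,7 and sum the products.
Σ = 0·0 + 1·1 + 1·0 + 2·1 + 3·0 + 5·1 + 8·0 + 13·1 = 21.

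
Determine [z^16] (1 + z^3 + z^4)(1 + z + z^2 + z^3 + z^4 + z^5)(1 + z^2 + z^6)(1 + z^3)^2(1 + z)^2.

44

(1 + z^3 + z^4) has coefficients 1,0,0,1,1 for degrees 0…4.
(1 + z + z^2 + z^3 + z^4 + z^5) has coefficients 1,1,1,1,1,1,0,0,0,0,0,0,0,0,0,0,0 for degrees 0…16.
Multiplying by (1 + z^2 + z^6) gives running coefficients 1,1,2,2,2,2,2,2,1,1,1,1,0,0,0,0,0 for degrees 0…16.
Multiplying by (1 + z^3)^2 gives running coefficients 1,1,2,4,4,6,7,7,7,7,7,5,4,4,3,1,1 for degrees 0…16.
Finally multiplying by (1 + z)^2, the product of all factors after the first has coefficients 1,3,5,9,14,18,23,27,28,28,28,26,21,17,15,11,6 for degrees 0…16.
[z^16] = 1·6 + 1·17 + 1·21 = 44.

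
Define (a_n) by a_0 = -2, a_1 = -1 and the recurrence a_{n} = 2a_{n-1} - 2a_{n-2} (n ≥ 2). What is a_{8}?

The ordinary generating function has denominator 1 - 2q + 2q^2.
Iterating the recurrence: a_0,…,a_{8} = -2, -1, 2, 6, 8, 4, -8, -24, -32.

-32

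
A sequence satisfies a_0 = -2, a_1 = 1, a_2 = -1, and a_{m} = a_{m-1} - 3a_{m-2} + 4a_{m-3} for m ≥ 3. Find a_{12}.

The ordinary generating function has denominator 1 - x + 3x^2 - 4x^3.
Iterating the recurrence: a_0,…,a_{12} = -2, 1, -1, -12, -5, 27, -6, -107, 19, 316, -169, -1041, 730.

730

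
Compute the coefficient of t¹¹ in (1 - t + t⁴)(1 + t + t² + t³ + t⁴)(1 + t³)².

2

(1 - t + t⁴) has coefficients 1,-1,0,0,1 for degrees 0…4.
(1 + t + t² + t³ + t⁴) has coefficients 1,1,1,1,1,0,0,0,0,0,0,0 for degrees 0…11.
Finally multiplying by (1 + t³)², the product of all factors after the first has coefficients 1,1,1,3,3,2,3,3,1,1,1,0 for degrees 0…11.
[t¹¹] = 1·0 − 1·1 + 1·3 = 2.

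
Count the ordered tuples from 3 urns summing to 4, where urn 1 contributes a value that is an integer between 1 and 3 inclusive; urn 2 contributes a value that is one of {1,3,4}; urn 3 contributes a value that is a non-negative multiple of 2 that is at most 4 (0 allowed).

The generating function for the choices is (y + y^2 + y^3)·(y + y^3 + y^4)·(1 + y^2 + y^4); the count is [y^4].
(y + y^2 + y^3) has coefficients 0,1,1,1 for degrees 0…3.
(y + y^3 + y^4) has coefficients 0,1,0,1,1 for degrees 0…4.
Finally multiplying by (1 + y^2 + y^4), the product of all factors after the first has coefficients 0,1,0,2,1 for degrees 0…4.
[y^4] = 1·2 + 1·0 + 1·1 = 3.

3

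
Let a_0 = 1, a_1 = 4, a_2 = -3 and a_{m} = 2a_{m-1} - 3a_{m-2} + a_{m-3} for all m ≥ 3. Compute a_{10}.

-283

The ordinary generating function has denominator 1 - 2z + 3z^2 - z^3.
Iterating the recurrence: a_0,…,a_{10} = 1, 4, -3, -17, -21, 6, 58, 77, -14, -201, -283.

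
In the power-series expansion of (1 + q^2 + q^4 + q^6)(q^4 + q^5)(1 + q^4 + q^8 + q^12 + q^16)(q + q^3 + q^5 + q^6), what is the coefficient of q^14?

8

(1 + q^2 + q^4 + q^6) has coefficients 1,0,1,0,1,0,1 for degrees 0…6.
(q^4 + q^5) has coefficients 0,0,0,0,1,1,0,0,0,0,0,0,0,0,0 for degrees 0…14.
Multiplying by (1 + q^4 + q^8 + q^12 + q^16) gives running coefficients 0,0,0,0,1,1,0,0,1,1,0,0,1,1,0 for degrees 0…14.
Finally multiplying by (q + q^3 + q^5 + q^6), the product of all factors after the first has coefficients 0,0,0,0,0,1,1,1,1,2,3,2,1,2,3 for degrees 0…14.
[q^14] = 1·3 + 1·1 + 1·3 + 1·1 = 8.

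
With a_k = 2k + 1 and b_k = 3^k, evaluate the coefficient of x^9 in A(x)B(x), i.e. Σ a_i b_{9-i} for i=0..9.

The convolution is the x^9 coefficient of A(x)B(x).
Σ = 1·19683 + 3·6561 + 5·2187 + 7·729 + 9·243 + 11·81 + 13·27 + 15·9 + 17·3 + 19·1 = 59038.

59038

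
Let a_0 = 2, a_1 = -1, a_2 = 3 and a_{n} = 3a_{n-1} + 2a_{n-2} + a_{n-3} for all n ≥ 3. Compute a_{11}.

The ordinary generating function has denominator 1 - 3y - 2y^2 - y^3.
Iterating the recurrence: a_0,…,a_{11} = 2, -1, 3, 9, 32, 117, 424, 1538, 5579, 20237, 73407, 266274.

266274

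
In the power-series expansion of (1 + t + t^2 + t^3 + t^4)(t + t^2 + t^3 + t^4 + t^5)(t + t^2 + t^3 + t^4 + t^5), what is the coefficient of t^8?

19

(1 + t + t^2 + t^3 + t^4) has coefficients 1,1,1,1,1 for degrees 0…4.
(t + t^2 + t^3 + t^4 + t^5) has coefficients 0,1,1,1,1,1,0,0,0 for degrees 0…8.
Finally multiplying by (t + t^2 + t^3 + t^4 + t^5), the product of all factors after the first has coefficients 0,0,1,2,3,4,5,4,3 for degrees 0…8.
[t^8] = 1·3 + 1·4 + 1·5 + 1·4 + 1·3 = 19.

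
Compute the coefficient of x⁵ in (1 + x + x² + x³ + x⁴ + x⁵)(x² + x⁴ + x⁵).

(1 + x + x² + x³ + x⁴ + x⁵) has coefficients 1,1,1,1,1,1 for degrees 0…5.
(x² + x⁴ + x⁵) has coefficients 0,0,1,0,1,1 for degrees 0…5.
[x⁵] = 1·1 + 1·1 + 1·0 + 1·1 + 1·0 + 1·0 = 3.

3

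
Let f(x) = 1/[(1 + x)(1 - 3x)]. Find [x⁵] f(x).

182

Partial fractions give a closed form: a_n = (1/4)·(-1)^n + (3/4)·3^n.
At n = 5: a_5 = 182.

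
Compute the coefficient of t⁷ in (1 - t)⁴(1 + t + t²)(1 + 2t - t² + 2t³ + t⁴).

(1 - t)⁴ has coefficients 1,-4,6,-4,1 for degrees 0…4.
(1 + t + t²) has coefficients 1,1,1,0,0,0,0,0 for degrees 0…7.
Finally multiplying by (1 + 2t - t² + 2t³ + t⁴), the product of all factors after the first has coefficients 1,3,2,3,2,3,1,0 for degrees 0…7.
[t⁷] = 1·0 − 4·1 + 6·3 − 4·2 + 1·3 = 9.

9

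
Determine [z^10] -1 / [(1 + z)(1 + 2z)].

Partial fractions give a closed form: a_n = (1)·(-1)^n + (-2)·(-2)^n.
At n = 10: a_10 = -2047.

-2047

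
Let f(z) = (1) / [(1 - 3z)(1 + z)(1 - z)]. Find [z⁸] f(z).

7381

The denominator gives the recurrence a_n = 3a_(n−1) + a_(n−2) − 3a_(n−3) for n ≥ 3; the numerator fixes a_0 = 1, a_1 = 3, a_2 = 10.
Iterating: 1, 3, 10, 30, 91, 273, 820, 2460, 7381, so a_8 = 7381.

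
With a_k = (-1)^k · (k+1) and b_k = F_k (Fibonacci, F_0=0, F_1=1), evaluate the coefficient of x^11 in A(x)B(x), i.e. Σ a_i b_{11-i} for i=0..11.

The convolution is the x^11 coefficient of A(x)B(x).
Σ = 1·89 − 2·55 + 3·34 − 4·21 + 5·13 − 6·8 + 7·5 − 8·3 + 9·2 − 10·1 + 11·1 − 12·0 = 44.

44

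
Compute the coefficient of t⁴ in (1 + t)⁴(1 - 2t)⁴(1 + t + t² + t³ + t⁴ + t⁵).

16

(1 + t)⁴ has coefficients 1,4,6,4,1 for degrees 0…4.
(1 - 2t)⁴ has coefficients 1,-8,24,-32,16 for degrees 0…4.
Finally multiplying by (1 + t + t² + t³ + t⁴ + t⁵), the product of all factors after the first has coefficients 1,-7,17,-15,1 for degrees 0…4.
[t⁴] = 1·1 + 4·(-15) + 6·17 + 4·(-7) + 1·1 = 16.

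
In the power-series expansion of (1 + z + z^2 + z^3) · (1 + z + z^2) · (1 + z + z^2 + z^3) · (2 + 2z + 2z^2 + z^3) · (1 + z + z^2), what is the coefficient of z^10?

48

(1 + z + z^2 + z^3) has coefficients 1,1,1,1 for degrees 0…3.
(1 + z + z^2) has coefficients 1,1,1,0,0,0,0,0,0,0,0 for degrees 0…10.
Multiplying by (1 + z + z^2 + z^3) gives running coefficients 1,2,3,3,2,1,0,0,0,0,0 for degrees 0…10.
Multiplying by (2 + 2z + 2z^2 + z^3) gives running coefficients 2,6,12,17,18,15,9,4,1,0,0 for degrees 0…10.
Finally multiplying by (1 + z + z^2), the product of all factors after the first has coefficients 2,8,20,35,47,50,42,28,14,5,1 for degrees 0…10.
[z^10] = 1·1 + 1·5 + 1·14 + 1·28 = 48.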